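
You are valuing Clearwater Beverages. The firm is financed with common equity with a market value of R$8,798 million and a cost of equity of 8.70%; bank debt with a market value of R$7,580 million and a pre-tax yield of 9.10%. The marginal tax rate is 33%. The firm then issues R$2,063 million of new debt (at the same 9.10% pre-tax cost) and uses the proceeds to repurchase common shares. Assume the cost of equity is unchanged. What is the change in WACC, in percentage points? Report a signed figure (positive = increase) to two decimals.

-0.33 pp

Current WACC:
Total capital V = 8798 + 7580 = 16378.
Equity: weight = 8798/16378 = 0.5372; cost = 8.7%.
Bank debt: weight = 7580/16378 = 0.4628; after-tax cost = 9.1% × (1 − 33%) = 6.0970%.
WACC = 0.5372 × 8.7000% + 0.4628 × 6.0970% = 7.4953%.
After the change:
Total capital V = 6735 + 9643 = 16378.
Equity: weight = 6735/16378 = 0.4112; cost = 8.7%.
Bank debt: weight = 9643/16378 = 0.5888; after-tax cost = 9.1% × (1 − 33%) = 6.0970%.
WACC = 0.4112 × 8.7000% + 0.5888 × 6.0970% = 7.1674%.
Change in WACC = 7.1674% − 7.4953% = -0.3279 pp.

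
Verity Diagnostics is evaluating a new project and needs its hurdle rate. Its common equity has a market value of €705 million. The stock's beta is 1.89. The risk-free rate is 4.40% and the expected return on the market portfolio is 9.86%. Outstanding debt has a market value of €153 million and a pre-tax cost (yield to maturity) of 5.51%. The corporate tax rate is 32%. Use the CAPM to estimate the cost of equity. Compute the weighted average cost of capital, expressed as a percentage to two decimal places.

12.76%

Market risk premium = 9.86% − 4.4% = 5.46%.
Cost of equity via CAPM: Re = 4.4% + 1.89 × 5.46% = 14.7194%.
Total capital V = 705 + 153 = 858.
Equity: weight = 705/858 = 0.8217; cost = 14.7194%.
Debt: weight = 153/858 = 0.1783; after-tax cost = 5.51% × (1 − 32%) = 3.7468%.
WACC = 0.8217 × 14.7194% + 0.1783 × 3.7468% = 12.7627%.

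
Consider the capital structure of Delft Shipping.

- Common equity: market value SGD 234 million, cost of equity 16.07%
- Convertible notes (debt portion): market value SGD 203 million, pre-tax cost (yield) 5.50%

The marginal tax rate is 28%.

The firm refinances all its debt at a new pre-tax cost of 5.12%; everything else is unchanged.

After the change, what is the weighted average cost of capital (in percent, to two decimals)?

After the change:
Total capital V = 234 + 203 = 437.
Equity: weight = 234/437 = 0.5355; cost = 16.07%.
Convertible notes (debt portion): weight = 203/437 = 0.4645; after-tax cost = 5.12% × (1 − 28%) = 3.6864%.
WACC = 0.5355 × 16.0700% + 0.4645 × 3.6864% = 10.3174%.

10.32%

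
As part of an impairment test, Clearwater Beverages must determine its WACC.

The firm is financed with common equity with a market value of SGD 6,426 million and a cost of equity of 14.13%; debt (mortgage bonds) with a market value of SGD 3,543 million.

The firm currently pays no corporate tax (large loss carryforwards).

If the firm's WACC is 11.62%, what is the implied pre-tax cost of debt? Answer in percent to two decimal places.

7.07%

Total capital V = 6426 + 3543 = 9969.
Equity weight = 6426/9969 = 0.6446.
Mortgage bonds weight = 3543/9969 = 0.3554.
Equity contribution = 0.6446 × 14.13% = 9.1082%.
Remaining for debt = 11.62% − 9.1082% = 2.5118%.
Rd × (1 − 0%) × 0.3554 = 2.5118%  ⇒  Rd = 7.0676%.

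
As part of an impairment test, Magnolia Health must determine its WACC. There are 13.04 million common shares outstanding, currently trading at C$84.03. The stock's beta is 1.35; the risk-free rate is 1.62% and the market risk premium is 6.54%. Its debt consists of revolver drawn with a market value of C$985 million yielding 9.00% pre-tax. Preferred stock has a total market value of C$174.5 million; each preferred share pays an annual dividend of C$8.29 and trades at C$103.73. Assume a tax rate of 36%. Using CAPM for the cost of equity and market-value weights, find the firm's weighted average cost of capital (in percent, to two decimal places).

Cost of equity via CAPM: Re = 1.62% + 1.35 × 6.54% = 10.4490%.
Cost of preferred: Rp = 8.29 / 103.73 = 7.9919%.
Market value of equity E = 84.03 × 13.04m = 1095.7512m.
Total capital V = 1095.7512 + 174.5 + 985 = 2255.2512.
Equity: weight = 1095.7512/2255.2512 = 0.4859; cost = 10.449%.
Preferred: weight = 174.5/2255.2512 = 0.0774; cost = 7.9919%.
Revolver drawn: weight = 985/2255.2512 = 0.4368; after-tax cost = 9% × (1 − 36%) = 5.7600%.
WACC = 0.4859 × 10.4490% + 0.0774 × 7.9919% + 0.4368 × 5.7600% = 8.2109%.

8.21%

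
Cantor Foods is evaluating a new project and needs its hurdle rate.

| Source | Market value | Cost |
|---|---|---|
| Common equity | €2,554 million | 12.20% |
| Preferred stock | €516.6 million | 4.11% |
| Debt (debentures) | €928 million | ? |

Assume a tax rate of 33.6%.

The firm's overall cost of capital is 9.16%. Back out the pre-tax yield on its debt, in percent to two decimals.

5.43%

Total capital V = 2554 + 516.6 + 928 = 3998.6.
Equity weight = 2554/3998.6 = 0.6387.
Preferred weight = 516.6/3998.6 = 0.1292.
Debentures weight = 928/3998.6 = 0.2321.
Equity contribution = 0.6387 × 12.2% = 7.7924%.
Preferred contribution = 0.1292 × 4.11% = 0.5310%.
Remaining for debt = 9.16% − 8.3234% = 0.8366%.
Rd × (1 − 33.6%) × 0.2321 = 0.8366%  ⇒  Rd = 5.4287%.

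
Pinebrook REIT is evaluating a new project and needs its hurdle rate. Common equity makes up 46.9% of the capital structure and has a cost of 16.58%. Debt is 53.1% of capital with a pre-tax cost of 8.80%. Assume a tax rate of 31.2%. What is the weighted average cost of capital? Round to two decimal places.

After-tax cost of debt = 8.8% × (1 − 31.2%) = 6.0544%.
WACC = 0.469 × 16.5800% + 0.531 × 6.0544% = 10.9909%.

10.99%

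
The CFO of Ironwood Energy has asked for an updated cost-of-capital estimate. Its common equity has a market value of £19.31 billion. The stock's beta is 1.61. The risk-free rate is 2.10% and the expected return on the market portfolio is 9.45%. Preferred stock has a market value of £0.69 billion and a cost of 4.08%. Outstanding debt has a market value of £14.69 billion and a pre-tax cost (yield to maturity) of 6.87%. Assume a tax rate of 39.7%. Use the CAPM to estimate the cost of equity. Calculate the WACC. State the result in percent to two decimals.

Market risk premium = 9.45% − 2.1% = 7.35%.
Cost of equity via CAPM: Re = 2.1% + 1.61 × 7.35% = 13.9335%.
Total capital V = 19.31 + 0.69 + 14.69 = 34.69.
Equity: weight = 19.31/34.69 = 0.5566; cost = 13.9335%.
Preferred: weight = 0.69/34.69 = 0.0199; cost = 4.08%.
Debt: weight = 14.69/34.69 = 0.4235; after-tax cost = 6.87% × (1 − 39.7%) = 4.1426%.
WACC = 0.5566 × 13.9335% + 0.0199 × 4.0800% + 0.4235 × 4.1426% = 9.5914%.

9.59%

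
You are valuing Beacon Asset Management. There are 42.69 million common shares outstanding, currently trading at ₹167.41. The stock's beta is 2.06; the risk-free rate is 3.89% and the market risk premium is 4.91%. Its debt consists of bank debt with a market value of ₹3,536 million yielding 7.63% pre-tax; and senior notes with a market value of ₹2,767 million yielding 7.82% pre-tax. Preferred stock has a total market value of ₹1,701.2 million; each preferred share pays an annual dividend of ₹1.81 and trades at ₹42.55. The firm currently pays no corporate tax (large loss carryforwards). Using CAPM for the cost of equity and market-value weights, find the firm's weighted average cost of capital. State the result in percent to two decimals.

Cost of equity via CAPM: Re = 3.89% + 2.06 × 4.91% = 14.0046%.
Cost of preferred: Rp = 1.81 / 42.55 = 4.2538%.
Market value of equity E = 167.41 × 42.69m = 7146.7329m.
Total capital V = 7146.7329 + 1701.2 + 3536 + 2767 = 15150.9329.
Equity: weight = 7146.7329/15150.9329 = 0.4717; cost = 14.0046%.
Preferred: weight = 1701.2/15150.9329 = 0.1123; cost = 4.2538%.
Bank debt: weight = 3536/15150.9329 = 0.2334; after-tax cost = 7.63% × (1 − 0%) = 7.6300%.
Senior notes: weight = 2767/15150.9329 = 0.1826; after-tax cost = 7.82% × (1 − 0%) = 7.8200%.
WACC = 0.4717 × 14.0046% + 0.1123 × 4.2538% + 0.2334 × 7.6300% + 0.1826 × 7.8200% = 10.2925%.

10.29%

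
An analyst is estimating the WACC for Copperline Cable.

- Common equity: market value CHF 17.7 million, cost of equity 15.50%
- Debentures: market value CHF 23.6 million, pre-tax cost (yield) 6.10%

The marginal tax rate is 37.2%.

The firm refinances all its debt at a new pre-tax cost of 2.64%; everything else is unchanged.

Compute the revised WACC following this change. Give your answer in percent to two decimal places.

7.59%

After the change:
Total capital V = 17.7 + 23.6 = 41.3.
Equity: weight = 17.7/41.3 = 0.4286; cost = 15.5%.
Debentures: weight = 23.6/41.3 = 0.5714; after-tax cost = 2.64% × (1 − 37.2%) = 1.6579%.
WACC = 0.4286 × 15.5000% + 0.5714 × 1.6579% = 7.5902%.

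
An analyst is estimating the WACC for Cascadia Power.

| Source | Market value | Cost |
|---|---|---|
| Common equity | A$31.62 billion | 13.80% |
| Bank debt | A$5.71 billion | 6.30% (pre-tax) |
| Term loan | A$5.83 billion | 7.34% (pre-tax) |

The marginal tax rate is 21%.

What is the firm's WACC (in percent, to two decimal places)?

Total capital V = 31.62 + 5.71 + 5.83 = 43.16.
Equity: weight = 31.62/43.16 = 0.7326; cost = 13.8%.
Bank debt: weight = 5.71/43.16 = 0.1323; after-tax cost = 6.3% × (1 − 21%) = 4.9770%.
Term loan: weight = 5.83/43.16 = 0.1351; after-tax cost = 7.34% × (1 − 21%) = 5.7986%.
WACC = 0.7326 × 13.8000% + 0.1323 × 4.9770% + 0.1351 × 5.7986% = 11.5519%.

11.55%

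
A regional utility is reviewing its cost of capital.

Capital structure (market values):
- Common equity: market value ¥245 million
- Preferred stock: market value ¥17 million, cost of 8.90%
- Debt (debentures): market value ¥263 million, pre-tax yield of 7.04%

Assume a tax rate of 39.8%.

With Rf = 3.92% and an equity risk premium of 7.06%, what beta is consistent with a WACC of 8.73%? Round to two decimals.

Total capital V = 245 + 17 + 263 = 525.
Equity weight = 245/525 = 0.4667.
Preferred weight = 17/525 = 0.0324.
Debentures weight = 263/525 = 0.5010.
Debt contribution = 0.5010 × 7.04% × (1 − 39.8%) = 2.1231%.
Preferred contribution = 0.0324 × 8.9% = 0.2882%.
Required equity contribution = 8.73% − 2.4113% = 6.3187%  ⇒  Re = 13.5401%.
CAPM: 13.5401% = 3.92% + β × 7.06%  ⇒  β = 1.3626.

1.36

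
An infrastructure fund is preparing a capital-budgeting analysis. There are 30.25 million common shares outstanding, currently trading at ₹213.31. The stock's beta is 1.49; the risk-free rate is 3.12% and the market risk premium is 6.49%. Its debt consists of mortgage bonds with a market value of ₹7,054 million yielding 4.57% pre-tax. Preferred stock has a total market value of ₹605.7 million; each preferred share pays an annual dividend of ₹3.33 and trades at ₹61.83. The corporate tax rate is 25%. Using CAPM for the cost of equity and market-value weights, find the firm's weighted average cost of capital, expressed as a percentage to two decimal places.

7.79%

Cost of equity via CAPM: Re = 3.12% + 1.49 × 6.49% = 12.7901%.
Cost of preferred: Rp = 3.33 / 61.83 = 5.3857%.
Market value of equity E = 213.31 × 30.25m = 6452.6275m.
Total capital V = 6452.6275 + 605.7 + 7054 = 14112.3275.
Equity: weight = 6452.6275/14112.3275 = 0.4572; cost = 12.7901%.
Preferred: weight = 605.7/14112.3275 = 0.0429; cost = 5.3857%.
Mortgage bonds: weight = 7054/14112.3275 = 0.4998; after-tax cost = 4.57% × (1 − 25%) = 3.4275%.
WACC = 0.4572 × 12.7901% + 0.0429 × 5.3857% + 0.4998 × 3.4275% = 7.7924%.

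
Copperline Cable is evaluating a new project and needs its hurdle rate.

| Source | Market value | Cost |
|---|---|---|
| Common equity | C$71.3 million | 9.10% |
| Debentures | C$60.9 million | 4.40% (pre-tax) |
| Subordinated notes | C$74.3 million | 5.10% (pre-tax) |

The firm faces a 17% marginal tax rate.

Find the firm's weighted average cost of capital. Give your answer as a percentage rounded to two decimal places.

Total capital V = 71.3 + 60.9 + 74.3 = 206.5.
Equity: weight = 71.3/206.5 = 0.3453; cost = 9.1%.
Debentures: weight = 60.9/206.5 = 0.2949; after-tax cost = 4.4% × (1 − 17%) = 3.6520%.
Subordinated notes: weight = 74.3/206.5 = 0.3598; after-tax cost = 5.1% × (1 − 17%) = 4.2330%.
WACC = 0.3453 × 9.1000% + 0.2949 × 3.6520% + 0.3598 × 4.2330% = 5.7421%.

5.74%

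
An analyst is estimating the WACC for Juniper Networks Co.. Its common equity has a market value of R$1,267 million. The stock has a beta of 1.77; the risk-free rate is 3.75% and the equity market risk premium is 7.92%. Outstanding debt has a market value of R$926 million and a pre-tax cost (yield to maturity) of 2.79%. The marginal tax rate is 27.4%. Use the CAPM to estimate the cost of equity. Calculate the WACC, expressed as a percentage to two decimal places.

11.12%

Cost of equity via CAPM: Re = 3.75% + 1.77 × 7.92% = 17.7684%.
Total capital V = 1267 + 926 = 2193.
Equity: weight = 1267/2193 = 0.5777; cost = 17.7684%.
Debt: weight = 926/2193 = 0.4223; after-tax cost = 2.79% × (1 − 27.4%) = 2.0255%.
WACC = 0.5777 × 17.7684% + 0.4223 × 2.0255% = 11.1209%.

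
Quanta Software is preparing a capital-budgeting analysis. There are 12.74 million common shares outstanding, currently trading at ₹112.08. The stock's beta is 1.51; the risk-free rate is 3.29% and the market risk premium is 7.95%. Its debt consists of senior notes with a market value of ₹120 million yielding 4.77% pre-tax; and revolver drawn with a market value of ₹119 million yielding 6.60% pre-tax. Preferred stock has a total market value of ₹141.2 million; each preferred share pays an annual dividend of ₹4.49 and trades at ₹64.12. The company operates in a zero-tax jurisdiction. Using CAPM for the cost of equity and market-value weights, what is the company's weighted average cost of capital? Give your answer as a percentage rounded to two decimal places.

13.38%

Cost of equity via CAPM: Re = 3.29% + 1.51 × 7.95% = 15.2945%.
Cost of preferred: Rp = 4.49 / 64.12 = 7.0025%.
Market value of equity E = 112.08 × 12.74m = 1427.8992m.
Total capital V = 1427.8992 + 141.2 + 120 + 119 = 1808.0992.
Equity: weight = 1427.8992/1808.0992 = 0.7897; cost = 15.2945%.
Preferred: weight = 141.2/1808.0992 = 0.0781; cost = 7.0025%.
Senior notes: weight = 120/1808.0992 = 0.0664; after-tax cost = 4.77% × (1 − 0%) = 4.7700%.
Revolver drawn: weight = 119/1808.0992 = 0.0658; after-tax cost = 6.6% × (1 − 0%) = 6.6000%.
WACC = 0.7897 × 15.2945% + 0.0781 × 7.0025% + 0.0664 × 4.7700% + 0.0658 × 6.6000% = 13.3762%.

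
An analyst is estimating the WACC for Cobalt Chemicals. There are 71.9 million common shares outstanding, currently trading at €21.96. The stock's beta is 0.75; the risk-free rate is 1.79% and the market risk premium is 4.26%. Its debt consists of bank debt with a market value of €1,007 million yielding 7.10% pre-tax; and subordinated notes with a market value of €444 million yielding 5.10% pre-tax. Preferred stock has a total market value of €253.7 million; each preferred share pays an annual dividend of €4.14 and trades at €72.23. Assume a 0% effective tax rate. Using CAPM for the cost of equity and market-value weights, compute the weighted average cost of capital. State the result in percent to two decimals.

5.71%

Cost of equity via CAPM: Re = 1.79% + 0.75 × 4.26% = 4.9850%.
Cost of preferred: Rp = 4.14 / 72.23 = 5.7317%.
Market value of equity E = 21.96 × 71.9m = 1578.924m.
Total capital V = 1578.924 + 253.7 + 1007 + 444 = 3283.624.
Equity: weight = 1578.924/3283.624 = 0.4808; cost = 4.985%.
Preferred: weight = 253.7/3283.624 = 0.0773; cost = 5.7317%.
Bank debt: weight = 1007/3283.624 = 0.3067; after-tax cost = 7.1% × (1 − 0%) = 7.1000%.
Subordinated notes: weight = 444/3283.624 = 0.1352; after-tax cost = 5.1% × (1 − 0%) = 5.1000%.
WACC = 0.4808 × 4.9850% + 0.0773 × 5.7317% + 0.3067 × 7.1000% + 0.1352 × 5.1000% = 5.7069%.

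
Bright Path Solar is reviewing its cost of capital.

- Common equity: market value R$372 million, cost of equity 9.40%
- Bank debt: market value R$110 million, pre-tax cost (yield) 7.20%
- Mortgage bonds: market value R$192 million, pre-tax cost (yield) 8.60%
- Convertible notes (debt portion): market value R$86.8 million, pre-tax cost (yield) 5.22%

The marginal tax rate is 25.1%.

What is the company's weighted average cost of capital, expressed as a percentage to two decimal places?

Total capital V = 372 + 110 + 192 + 86.8 = 760.8.
Equity: weight = 372/760.8 = 0.4890; cost = 9.4%.
Bank debt: weight = 110/760.8 = 0.1446; after-tax cost = 7.2% × (1 − 25.1%) = 5.3928%.
Mortgage bonds: weight = 192/760.8 = 0.2524; after-tax cost = 8.6% × (1 − 25.1%) = 6.4414%.
Convertible notes (debt portion): weight = 86.8/760.8 = 0.1141; after-tax cost = 5.22% × (1 − 25.1%) = 3.9098%.
WACC = 0.4890 × 9.4000% + 0.1446 × 5.3928% + 0.2524 × 6.4414% + 0.1141 × 3.9098% = 7.4476%.

7.45%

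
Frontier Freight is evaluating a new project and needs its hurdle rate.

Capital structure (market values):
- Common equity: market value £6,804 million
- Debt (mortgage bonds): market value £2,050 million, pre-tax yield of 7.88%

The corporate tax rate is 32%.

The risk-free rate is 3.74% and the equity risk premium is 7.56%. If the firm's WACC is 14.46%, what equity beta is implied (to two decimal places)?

Total capital V = 6804 + 2050 = 8854.
Equity weight = 6804/8854 = 0.7685.
Mortgage bonds weight = 2050/8854 = 0.2315.
Debt contribution = 0.2315 × 7.88% × (1 − 32%) = 1.2407%.
Required equity contribution = 14.46% − 1.2407% = 13.2193%  ⇒  Re = 17.2023%.
CAPM: 17.2023% = 3.74% + β × 7.56%  ⇒  β = 1.7807.

1.78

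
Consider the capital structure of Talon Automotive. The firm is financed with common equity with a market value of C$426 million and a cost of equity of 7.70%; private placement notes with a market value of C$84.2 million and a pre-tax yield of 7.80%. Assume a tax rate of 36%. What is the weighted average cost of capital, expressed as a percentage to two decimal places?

Total capital V = 426 + 84.2 = 510.2.
Equity: weight = 426/510.2 = 0.8350; cost = 7.7%.
Private placement notes: weight = 84.2/510.2 = 0.1650; after-tax cost = 7.8% × (1 − 36%) = 4.9920%.
WACC = 0.8350 × 7.7000% + 0.1650 × 4.9920% = 7.2531%.

7.25%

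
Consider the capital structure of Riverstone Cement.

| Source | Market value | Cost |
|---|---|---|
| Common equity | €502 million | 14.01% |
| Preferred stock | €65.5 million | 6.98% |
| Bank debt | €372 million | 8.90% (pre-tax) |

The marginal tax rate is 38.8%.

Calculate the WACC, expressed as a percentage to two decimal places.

10.13%

Total capital V = 502 + 65.5 + 372 = 939.5.
Equity: weight = 502/939.5 = 0.5343; cost = 14.01%.
Preferred: weight = 65.5/939.5 = 0.0697; cost = 6.98%.
Bank debt: weight = 372/939.5 = 0.3960; after-tax cost = 8.9% × (1 − 38.8%) = 5.4468%.
WACC = 0.5343 × 14.0100% + 0.0697 × 6.9800% + 0.3960 × 5.4468% = 10.1292%.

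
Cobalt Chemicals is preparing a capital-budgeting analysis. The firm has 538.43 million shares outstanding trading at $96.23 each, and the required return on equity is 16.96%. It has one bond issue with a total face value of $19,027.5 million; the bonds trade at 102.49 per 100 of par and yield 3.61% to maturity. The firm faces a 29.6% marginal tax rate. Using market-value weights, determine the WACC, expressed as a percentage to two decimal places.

Market value of equity E = 96.23 × 538.43m = 51813.1189m. Market value of debt D = 19027.5m × 102.49/100 = 19501.28475m.
Total capital V = 51813.1189 + 19501.28475 = 71314.40365.
Equity: weight = 51813.1189/71314.40365 = 0.7265; cost = 16.96%.
Bonds outstanding: weight = 19501.28475/71314.40365 = 0.2735; after-tax cost = 3.61% × (1 − 29.6%) = 2.5414%.
WACC = 0.7265 × 16.9600% + 0.2735 × 2.5414% = 13.0172%.

13.02%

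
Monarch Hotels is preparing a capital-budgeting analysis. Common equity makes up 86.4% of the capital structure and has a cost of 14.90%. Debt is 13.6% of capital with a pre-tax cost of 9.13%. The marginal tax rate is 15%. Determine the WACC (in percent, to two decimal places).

13.93%

After-tax cost of debt = 9.13% × (1 − 15%) = 7.7605%.
WACC = 0.864 × 14.9000% + 0.136 × 7.7605% = 13.9290%.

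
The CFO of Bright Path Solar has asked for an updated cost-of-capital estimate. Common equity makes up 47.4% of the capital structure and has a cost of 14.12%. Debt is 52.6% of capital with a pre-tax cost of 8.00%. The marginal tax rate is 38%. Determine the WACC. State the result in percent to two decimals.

After-tax cost of debt = 8% × (1 − 38%) = 4.9600%.
WACC = 0.474 × 14.1200% + 0.526 × 4.9600% = 9.3018%.

9.30%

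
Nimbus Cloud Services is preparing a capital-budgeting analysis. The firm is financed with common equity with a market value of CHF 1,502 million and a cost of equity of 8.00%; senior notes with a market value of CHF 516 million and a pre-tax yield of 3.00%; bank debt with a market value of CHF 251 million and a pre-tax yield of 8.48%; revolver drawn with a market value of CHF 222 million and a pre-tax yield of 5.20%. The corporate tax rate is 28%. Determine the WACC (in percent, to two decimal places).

Total capital V = 1502 + 516 + 251 + 222 = 2491.
Equity: weight = 1502/2491 = 0.6030; cost = 8%.
Senior notes: weight = 516/2491 = 0.2071; after-tax cost = 3% × (1 − 28%) = 2.1600%.
Bank debt: weight = 251/2491 = 0.1008; after-tax cost = 8.48% × (1 − 28%) = 6.1056%.
Revolver drawn: weight = 222/2491 = 0.0891; after-tax cost = 5.2% × (1 − 28%) = 3.7440%.
WACC = 0.6030 × 8.0000% + 0.2071 × 2.1600% + 0.1008 × 6.1056% + 0.0891 × 3.7440% = 6.2201%.

6.22%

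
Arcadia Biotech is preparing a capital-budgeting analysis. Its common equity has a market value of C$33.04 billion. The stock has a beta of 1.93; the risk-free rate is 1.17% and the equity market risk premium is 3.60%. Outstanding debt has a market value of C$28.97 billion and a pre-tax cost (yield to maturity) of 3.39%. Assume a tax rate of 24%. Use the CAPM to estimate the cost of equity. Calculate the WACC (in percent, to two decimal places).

Cost of equity via CAPM: Re = 1.17% + 1.93 × 3.6% = 8.1180%.
Total capital V = 33.04 + 28.97 = 62.01.
Equity: weight = 33.04/62.01 = 0.5328; cost = 8.118%.
Debt: weight = 28.97/62.01 = 0.4672; after-tax cost = 3.39% × (1 − 24%) = 2.5764%.
WACC = 0.5328 × 8.1180% + 0.4672 × 2.5764% = 5.5291%.

5.53%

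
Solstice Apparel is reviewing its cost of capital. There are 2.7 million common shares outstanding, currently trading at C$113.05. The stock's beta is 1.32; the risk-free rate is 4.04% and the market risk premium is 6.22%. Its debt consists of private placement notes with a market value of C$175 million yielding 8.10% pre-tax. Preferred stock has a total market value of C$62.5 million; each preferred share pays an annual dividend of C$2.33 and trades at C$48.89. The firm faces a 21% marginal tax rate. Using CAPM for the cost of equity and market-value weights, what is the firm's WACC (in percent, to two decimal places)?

9.50%

Cost of equity via CAPM: Re = 4.04% + 1.32 × 6.22% = 12.2504%.
Cost of preferred: Rp = 2.33 / 48.89 = 4.7658%.
Market value of equity E = 113.05 × 2.7m = 305.235m.
Total capital V = 305.235 + 62.5 + 175 = 542.735.
Equity: weight = 305.235/542.735 = 0.5624; cost = 12.2504%.
Preferred: weight = 62.5/542.735 = 0.1152; cost = 4.7658%.
Private placement notes: weight = 175/542.735 = 0.3224; after-tax cost = 8.1% × (1 − 21%) = 6.3990%.
WACC = 0.5624 × 12.2504% + 0.1152 × 4.7658% + 0.3224 × 6.3990% = 9.5018%.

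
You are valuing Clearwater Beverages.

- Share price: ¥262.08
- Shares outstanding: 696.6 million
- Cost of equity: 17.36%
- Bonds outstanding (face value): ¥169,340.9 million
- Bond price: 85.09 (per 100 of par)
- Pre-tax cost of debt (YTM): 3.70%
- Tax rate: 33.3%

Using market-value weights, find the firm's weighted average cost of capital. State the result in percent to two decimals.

Market value of equity E = 262.08 × 696.6m = 182564.928m. Market value of debt D = 169340.9m × 85.09/100 = 144092.17181m.
Total capital V = 182564.928 + 144092.17181 = 326657.09981.
Equity: weight = 182564.928/326657.09981 = 0.5589; cost = 17.36%.
Bonds outstanding: weight = 144092.17181/326657.09981 = 0.4411; after-tax cost = 3.7% × (1 − 33.3%) = 2.4679%.
WACC = 0.5589 × 17.3600% + 0.4411 × 2.4679% = 10.7909%.

10.79%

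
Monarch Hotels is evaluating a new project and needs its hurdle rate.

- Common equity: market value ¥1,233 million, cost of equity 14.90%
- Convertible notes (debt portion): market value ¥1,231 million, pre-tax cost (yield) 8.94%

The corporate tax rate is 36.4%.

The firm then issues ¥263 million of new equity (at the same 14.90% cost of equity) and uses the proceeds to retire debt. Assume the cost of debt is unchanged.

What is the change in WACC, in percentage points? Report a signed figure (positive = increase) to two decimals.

+0.98 pp

Current WACC:
Total capital V = 1233 + 1231 = 2464.
Equity: weight = 1233/2464 = 0.5004; cost = 14.9%.
Convertible notes (debt portion): weight = 1231/2464 = 0.4996; after-tax cost = 8.94% × (1 − 36.4%) = 5.6858%.
WACC = 0.5004 × 14.9000% + 0.4996 × 5.6858% = 10.2967%.
After the change:
Total capital V = 1496 + 968 = 2464.
Equity: weight = 1496/2464 = 0.6071; cost = 14.9%.
Convertible notes (debt portion): weight = 968/2464 = 0.3929; after-tax cost = 8.94% × (1 − 36.4%) = 5.6858%.
WACC = 0.6071 × 14.9000% + 0.3929 × 5.6858% = 11.2802%.
Change in WACC = 11.2802% − 10.2967% = 0.9835 pp.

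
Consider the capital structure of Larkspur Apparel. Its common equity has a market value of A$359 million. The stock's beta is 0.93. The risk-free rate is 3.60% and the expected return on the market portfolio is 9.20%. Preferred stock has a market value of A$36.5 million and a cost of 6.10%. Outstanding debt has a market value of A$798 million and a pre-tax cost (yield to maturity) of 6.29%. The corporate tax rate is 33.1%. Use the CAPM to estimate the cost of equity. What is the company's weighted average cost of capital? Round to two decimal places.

Market risk premium = 9.2% − 3.6% = 5.6%.
Cost of equity via CAPM: Re = 3.6% + 0.93 × 5.6% = 8.8080%.
Total capital V = 359 + 36.5 + 798 = 1193.5.
Equity: weight = 359/1193.5 = 0.3008; cost = 8.808%.
Preferred: weight = 36.5/1193.5 = 0.0306; cost = 6.1%.
Debt: weight = 798/1193.5 = 0.6686; after-tax cost = 6.29% × (1 − 33.1%) = 4.2080%.
WACC = 0.3008 × 8.8080% + 0.0306 × 6.1000% + 0.6686 × 4.2080% = 5.6495%.

5.65%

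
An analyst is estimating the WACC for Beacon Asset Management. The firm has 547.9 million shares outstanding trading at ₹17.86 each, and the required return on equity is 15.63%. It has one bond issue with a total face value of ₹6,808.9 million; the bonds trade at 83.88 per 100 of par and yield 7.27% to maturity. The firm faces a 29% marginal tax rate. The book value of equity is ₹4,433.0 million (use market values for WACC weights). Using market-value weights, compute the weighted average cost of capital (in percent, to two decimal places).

11.77%

Market value of equity E = 17.86 × 547.9m = 9785.494m. Market value of debt D = 6808.9m × 83.88/100 = 5711.30532m.
Total capital V = 9785.494 + 5711.30532 = 15496.79932.
Equity: weight = 9785.494/15496.79932 = 0.6315; cost = 15.63%.
Bonds outstanding: weight = 5711.30532/15496.79932 = 0.3685; after-tax cost = 7.27% × (1 − 29%) = 5.1617%.
WACC = 0.6315 × 15.6300% + 0.3685 × 5.1617% = 11.7719%.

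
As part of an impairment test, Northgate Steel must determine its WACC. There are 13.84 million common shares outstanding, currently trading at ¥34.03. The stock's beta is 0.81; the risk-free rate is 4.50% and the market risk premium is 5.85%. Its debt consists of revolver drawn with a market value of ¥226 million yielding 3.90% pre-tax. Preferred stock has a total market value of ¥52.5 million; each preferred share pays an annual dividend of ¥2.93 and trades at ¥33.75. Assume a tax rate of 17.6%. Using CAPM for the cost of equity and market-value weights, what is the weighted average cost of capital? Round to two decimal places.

Cost of equity via CAPM: Re = 4.5% + 0.81 × 5.85% = 9.2385%.
Cost of preferred: Rp = 2.93 / 33.75 = 8.6815%.
Market value of equity E = 34.03 × 13.84m = 470.9752m.
Total capital V = 470.9752 + 52.5 + 226 = 749.4752.
Equity: weight = 470.9752/749.4752 = 0.6284; cost = 9.2385%.
Preferred: weight = 52.5/749.4752 = 0.0700; cost = 8.6815%.
Revolver drawn: weight = 226/749.4752 = 0.3015; after-tax cost = 3.9% × (1 − 17.6%) = 3.2136%.
WACC = 0.6284 × 9.2385% + 0.0700 × 8.6815% + 0.3015 × 3.2136% = 7.3827%.

7.38%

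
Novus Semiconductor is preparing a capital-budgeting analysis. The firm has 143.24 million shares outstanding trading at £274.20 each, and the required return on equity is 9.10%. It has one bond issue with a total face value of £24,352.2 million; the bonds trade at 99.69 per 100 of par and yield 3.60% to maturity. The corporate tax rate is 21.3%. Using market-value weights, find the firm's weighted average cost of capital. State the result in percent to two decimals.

Market value of equity E = 274.2 × 143.24m = 39276.408m. Market value of debt D = 24352.2m × 99.69/100 = 24276.70818m.
Total capital V = 39276.408 + 24276.70818 = 63553.11618.
Equity: weight = 39276.408/63553.11618 = 0.6180; cost = 9.1%.
Bonds outstanding: weight = 24276.70818/63553.11618 = 0.3820; after-tax cost = 3.6% × (1 − 21.3%) = 2.8332%.
WACC = 0.6180 × 9.1000% + 0.3820 × 2.8332% = 6.7061%.

6.71%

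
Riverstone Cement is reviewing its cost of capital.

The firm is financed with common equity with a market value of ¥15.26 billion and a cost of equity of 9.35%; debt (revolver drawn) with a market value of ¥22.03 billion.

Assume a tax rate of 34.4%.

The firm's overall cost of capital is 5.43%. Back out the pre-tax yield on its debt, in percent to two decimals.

4.14%

Total capital V = 15.26 + 22.03 = 37.29.
Equity weight = 15.26/37.29 = 0.4092.
Revolver drawn weight = 22.03/37.29 = 0.5908.
Equity contribution = 0.4092 × 9.35% = 3.8263%.
Remaining for debt = 5.43% − 3.8263% = 1.6037%.
Rd × (1 − 34.4%) × 0.5908 = 1.6037%  ⇒  Rd = 4.1382%.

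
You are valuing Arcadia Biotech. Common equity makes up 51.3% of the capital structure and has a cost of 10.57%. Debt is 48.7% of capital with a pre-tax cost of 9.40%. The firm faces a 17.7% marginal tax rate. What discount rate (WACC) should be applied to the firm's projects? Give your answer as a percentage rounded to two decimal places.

After-tax cost of debt = 9.4% × (1 − 17.7%) = 7.7362%.
WACC = 0.513 × 10.5700% + 0.487 × 7.7362% = 9.1899%.

9.19%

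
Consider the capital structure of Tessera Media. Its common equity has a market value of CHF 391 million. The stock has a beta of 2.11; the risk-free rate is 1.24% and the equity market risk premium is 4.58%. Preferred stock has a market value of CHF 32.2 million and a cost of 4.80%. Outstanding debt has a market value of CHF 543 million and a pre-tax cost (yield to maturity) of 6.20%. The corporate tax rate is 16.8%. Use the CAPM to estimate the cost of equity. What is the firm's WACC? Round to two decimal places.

7.47%

Cost of equity via CAPM: Re = 1.24% + 2.11 × 4.58% = 10.9038%.
Total capital V = 391 + 32.2 + 543 = 966.2.
Equity: weight = 391/966.2 = 0.4047; cost = 10.9038%.
Preferred: weight = 32.2/966.2 = 0.0333; cost = 4.8%.
Debt: weight = 543/966.2 = 0.5620; after-tax cost = 6.2% × (1 − 16.8%) = 5.1584%.
WACC = 0.4047 × 10.9038% + 0.0333 × 4.8000% + 0.5620 × 5.1584% = 7.4715%.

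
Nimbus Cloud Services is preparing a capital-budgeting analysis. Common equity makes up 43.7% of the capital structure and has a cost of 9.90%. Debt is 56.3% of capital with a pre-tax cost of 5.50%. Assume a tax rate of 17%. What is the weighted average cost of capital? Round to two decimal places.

6.90%

After-tax cost of debt = 5.5% × (1 − 17%) = 4.5650%.
WACC = 0.437 × 9.9000% + 0.563 × 4.5650% = 6.8964%.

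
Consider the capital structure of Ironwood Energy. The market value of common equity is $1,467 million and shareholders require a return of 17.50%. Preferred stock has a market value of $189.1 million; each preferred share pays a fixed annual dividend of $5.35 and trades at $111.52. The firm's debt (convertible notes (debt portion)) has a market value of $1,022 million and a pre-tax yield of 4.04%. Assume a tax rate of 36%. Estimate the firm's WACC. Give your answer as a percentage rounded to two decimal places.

10.91%

Cost of preferred: Rp = 5.35 / 111.52 = 4.7973%.
Total capital V = 1467 + 189.1 + 1022 = 2678.1.
Equity: weight = 1467/2678.1 = 0.5478; cost = 17.5%.
Preferred: weight = 189.1/2678.1 = 0.0706; cost = 4.7973%.
Convertible notes (debt portion): weight = 1022/2678.1 = 0.3816; after-tax cost = 4.04% × (1 − 36%) = 2.5856%.
WACC = 0.5478 × 17.5000% + 0.0706 × 4.7973% + 0.3816 × 2.5856% = 10.9115%.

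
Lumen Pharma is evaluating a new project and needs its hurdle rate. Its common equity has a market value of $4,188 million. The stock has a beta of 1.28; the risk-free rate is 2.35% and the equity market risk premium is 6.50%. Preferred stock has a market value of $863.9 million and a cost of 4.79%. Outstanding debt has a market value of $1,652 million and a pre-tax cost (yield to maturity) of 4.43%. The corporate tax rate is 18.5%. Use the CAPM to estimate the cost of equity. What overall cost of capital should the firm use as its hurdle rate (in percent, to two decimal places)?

8.17%

Cost of equity via CAPM: Re = 2.35% + 1.28 × 6.5% = 10.6700%.
Total capital V = 4188 + 863.9 + 1652 = 6703.9.
Equity: weight = 4188/6703.9 = 0.6247; cost = 10.67%.
Preferred: weight = 863.9/6703.9 = 0.1289; cost = 4.79%.
Debt: weight = 1652/6703.9 = 0.2464; after-tax cost = 4.43% × (1 − 18.5%) = 3.6104%.
WACC = 0.6247 × 10.6700% + 0.1289 × 4.7900% + 0.2464 × 3.6104% = 8.1726%.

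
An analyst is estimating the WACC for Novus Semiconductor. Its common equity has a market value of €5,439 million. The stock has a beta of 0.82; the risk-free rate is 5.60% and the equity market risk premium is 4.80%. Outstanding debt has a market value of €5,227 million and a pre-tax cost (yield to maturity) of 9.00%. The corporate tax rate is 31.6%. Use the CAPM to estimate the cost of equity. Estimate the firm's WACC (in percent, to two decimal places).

Cost of equity via CAPM: Re = 5.6% + 0.82 × 4.8% = 9.5360%.
Total capital V = 5439 + 5227 = 10666.
Equity: weight = 5439/10666 = 0.5099; cost = 9.536%.
Debt: weight = 5227/10666 = 0.4901; after-tax cost = 9% × (1 − 31.6%) = 6.1560%.
WACC = 0.5099 × 9.5360% + 0.4901 × 6.1560% = 7.8796%.

7.88%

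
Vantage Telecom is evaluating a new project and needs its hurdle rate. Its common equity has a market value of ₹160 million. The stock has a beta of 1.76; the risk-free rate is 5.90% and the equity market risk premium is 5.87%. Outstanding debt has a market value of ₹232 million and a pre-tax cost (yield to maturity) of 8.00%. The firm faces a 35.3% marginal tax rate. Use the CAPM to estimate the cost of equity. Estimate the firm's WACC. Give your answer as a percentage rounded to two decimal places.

9.69%

Cost of equity via CAPM: Re = 5.9% + 1.76 × 5.87% = 16.2312%.
Total capital V = 160 + 232 = 392.
Equity: weight = 160/392 = 0.4082; cost = 16.2312%.
Debt: weight = 232/392 = 0.5918; after-tax cost = 8% × (1 − 35.3%) = 5.1760%.
WACC = 0.4082 × 16.2312% + 0.5918 × 5.1760% = 9.6883%.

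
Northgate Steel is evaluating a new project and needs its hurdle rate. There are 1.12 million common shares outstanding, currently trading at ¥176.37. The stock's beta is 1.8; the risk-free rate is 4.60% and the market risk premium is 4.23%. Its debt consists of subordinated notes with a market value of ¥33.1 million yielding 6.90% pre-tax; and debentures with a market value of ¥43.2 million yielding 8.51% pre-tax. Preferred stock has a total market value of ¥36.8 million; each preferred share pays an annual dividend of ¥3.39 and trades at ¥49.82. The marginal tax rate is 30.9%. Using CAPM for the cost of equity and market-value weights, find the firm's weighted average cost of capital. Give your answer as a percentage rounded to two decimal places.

9.90%

Cost of equity via CAPM: Re = 4.6% + 1.8 × 4.23% = 12.2140%.
Cost of preferred: Rp = 3.39 / 49.82 = 6.8045%.
Market value of equity E = 176.37 × 1.12m = 197.5344m.
Total capital V = 197.5344 + 36.8 + 33.1 + 43.2 = 310.6344.
Equity: weight = 197.5344/310.6344 = 0.6359; cost = 12.214%.
Preferred: weight = 36.8/310.6344 = 0.1185; cost = 6.8045%.
Subordinated notes: weight = 33.1/310.6344 = 0.1066; after-tax cost = 6.9% × (1 − 30.9%) = 4.7679%.
Debentures: weight = 43.2/310.6344 = 0.1391; after-tax cost = 8.51% × (1 − 30.9%) = 5.8804%.
WACC = 0.6359 × 12.2140% + 0.1185 × 6.8045% + 0.1066 × 4.7679% + 0.1391 × 5.8804% = 9.8989%.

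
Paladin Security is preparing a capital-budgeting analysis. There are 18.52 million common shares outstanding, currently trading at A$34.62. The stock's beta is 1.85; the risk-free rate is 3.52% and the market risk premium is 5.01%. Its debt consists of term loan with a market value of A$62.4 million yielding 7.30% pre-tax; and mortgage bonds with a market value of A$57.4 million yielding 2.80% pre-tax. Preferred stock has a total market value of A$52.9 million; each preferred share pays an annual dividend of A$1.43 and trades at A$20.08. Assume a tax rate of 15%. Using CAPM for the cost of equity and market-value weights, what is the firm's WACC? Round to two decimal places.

11.18%

Cost of equity via CAPM: Re = 3.52% + 1.85 × 5.01% = 12.7885%.
Cost of preferred: Rp = 1.43 / 20.08 = 7.1215%.
Market value of equity E = 34.62 × 18.52m = 641.1624m.
Total capital V = 641.1624 + 52.9 + 62.4 + 57.4 = 813.8624.
Equity: weight = 641.1624/813.8624 = 0.7878; cost = 12.7885%.
Preferred: weight = 52.9/813.8624 = 0.0650; cost = 7.1215%.
Term loan: weight = 62.4/813.8624 = 0.0767; after-tax cost = 7.3% × (1 − 15%) = 6.2050%.
Mortgage bonds: weight = 57.4/813.8624 = 0.0705; after-tax cost = 2.8% × (1 − 15%) = 2.3800%.
WACC = 0.7878 × 12.7885% + 0.0650 × 7.1215% + 0.0767 × 6.2050% + 0.0705 × 2.3800% = 11.1813%.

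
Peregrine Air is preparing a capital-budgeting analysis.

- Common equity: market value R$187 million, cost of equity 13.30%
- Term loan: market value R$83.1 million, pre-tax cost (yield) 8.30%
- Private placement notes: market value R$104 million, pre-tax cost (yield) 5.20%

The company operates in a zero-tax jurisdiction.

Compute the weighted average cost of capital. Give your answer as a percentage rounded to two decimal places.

9.94%

Total capital V = 187 + 83.1 + 104 = 374.1.
Equity: weight = 187/374.1 = 0.4999; cost = 13.3%.
Term loan: weight = 83.1/374.1 = 0.2221; after-tax cost = 8.3% × (1 − 0%) = 8.3000%.
Private placement notes: weight = 104/374.1 = 0.2780; after-tax cost = 5.2% × (1 − 0%) = 5.2000%.
WACC = 0.4999 × 13.3000% + 0.2221 × 8.3000% + 0.2780 × 5.2000% = 9.9375%.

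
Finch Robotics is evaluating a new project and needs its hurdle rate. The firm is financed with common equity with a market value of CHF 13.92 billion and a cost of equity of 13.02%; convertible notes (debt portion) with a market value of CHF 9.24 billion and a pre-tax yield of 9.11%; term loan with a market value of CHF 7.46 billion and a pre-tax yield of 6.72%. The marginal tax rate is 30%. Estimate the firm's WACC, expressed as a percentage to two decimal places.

8.99%

Total capital V = 13.92 + 9.24 + 7.46 = 30.62.
Equity: weight = 13.92/30.62 = 0.4546; cost = 13.02%.
Convertible notes (debt portion): weight = 9.24/30.62 = 0.3018; after-tax cost = 9.11% × (1 − 30%) = 6.3770%.
Term loan: weight = 7.46/30.62 = 0.2436; after-tax cost = 6.72% × (1 − 30%) = 4.7040%.
WACC = 0.4546 × 13.0200% + 0.3018 × 6.3770% + 0.2436 × 4.7040% = 8.9893%.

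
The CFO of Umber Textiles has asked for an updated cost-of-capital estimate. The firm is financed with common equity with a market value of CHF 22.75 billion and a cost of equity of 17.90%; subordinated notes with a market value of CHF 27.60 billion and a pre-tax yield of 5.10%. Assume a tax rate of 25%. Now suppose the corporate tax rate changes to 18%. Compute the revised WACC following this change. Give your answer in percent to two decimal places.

After the change:
Total capital V = 22.75 + 27.6 = 50.35.
Equity: weight = 22.75/50.35 = 0.4518; cost = 17.9%.
Subordinated notes: weight = 27.6/50.35 = 0.5482; after-tax cost = 5.1% × (1 − 18%) = 4.1820%.
WACC = 0.4518 × 17.9000% + 0.5482 × 4.1820% = 10.3803%.

10.38%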